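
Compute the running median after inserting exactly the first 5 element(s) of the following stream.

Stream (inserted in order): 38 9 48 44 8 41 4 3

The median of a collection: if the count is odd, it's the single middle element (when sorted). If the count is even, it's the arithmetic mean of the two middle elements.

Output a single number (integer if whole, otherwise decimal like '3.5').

Step 1: insert 38 -> lo=[38] (size 1, max 38) hi=[] (size 0) -> median=38
Step 2: insert 9 -> lo=[9] (size 1, max 9) hi=[38] (size 1, min 38) -> median=23.5
Step 3: insert 48 -> lo=[9, 38] (size 2, max 38) hi=[48] (size 1, min 48) -> median=38
Step 4: insert 44 -> lo=[9, 38] (size 2, max 38) hi=[44, 48] (size 2, min 44) -> median=41
Step 5: insert 8 -> lo=[8, 9, 38] (size 3, max 38) hi=[44, 48] (size 2, min 44) -> median=38

Answer: 38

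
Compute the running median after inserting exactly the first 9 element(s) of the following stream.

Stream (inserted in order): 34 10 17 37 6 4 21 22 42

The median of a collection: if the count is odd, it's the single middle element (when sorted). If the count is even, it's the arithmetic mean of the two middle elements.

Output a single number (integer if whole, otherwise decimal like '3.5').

Step 1: insert 34 -> lo=[34] (size 1, max 34) hi=[] (size 0) -> median=34
Step 2: insert 10 -> lo=[10] (size 1, max 10) hi=[34] (size 1, min 34) -> median=22
Step 3: insert 17 -> lo=[10, 17] (size 2, max 17) hi=[34] (size 1, min 34) -> median=17
Step 4: insert 37 -> lo=[10, 17] (size 2, max 17) hi=[34, 37] (size 2, min 34) -> median=25.5
Step 5: insert 6 -> lo=[6, 10, 17] (size 3, max 17) hi=[34, 37] (size 2, min 34) -> median=17
Step 6: insert 4 -> lo=[4, 6, 10] (size 3, max 10) hi=[17, 34, 37] (size 3, min 17) -> median=13.5
Step 7: insert 21 -> lo=[4, 6, 10, 17] (size 4, max 17) hi=[21, 34, 37] (size 3, min 21) -> median=17
Step 8: insert 22 -> lo=[4, 6, 10, 17] (size 4, max 17) hi=[21, 22, 34, 37] (size 4, min 21) -> median=19
Step 9: insert 42 -> lo=[4, 6, 10, 17, 21] (size 5, max 21) hi=[22, 34, 37, 42] (size 4, min 22) -> median=21

Answer: 21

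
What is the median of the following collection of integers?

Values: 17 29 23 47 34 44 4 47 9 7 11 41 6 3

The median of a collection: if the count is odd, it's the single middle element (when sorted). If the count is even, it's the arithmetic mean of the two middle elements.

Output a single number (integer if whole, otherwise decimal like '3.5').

Answer: 20

Derivation:
Step 1: insert 17 -> lo=[17] (size 1, max 17) hi=[] (size 0) -> median=17
Step 2: insert 29 -> lo=[17] (size 1, max 17) hi=[29] (size 1, min 29) -> median=23
Step 3: insert 23 -> lo=[17, 23] (size 2, max 23) hi=[29] (size 1, min 29) -> median=23
Step 4: insert 47 -> lo=[17, 23] (size 2, max 23) hi=[29, 47] (size 2, min 29) -> median=26
Step 5: insert 34 -> lo=[17, 23, 29] (size 3, max 29) hi=[34, 47] (size 2, min 34) -> median=29
Step 6: insert 44 -> lo=[17, 23, 29] (size 3, max 29) hi=[34, 44, 47] (size 3, min 34) -> median=31.5
Step 7: insert 4 -> lo=[4, 17, 23, 29] (size 4, max 29) hi=[34, 44, 47] (size 3, min 34) -> median=29
Step 8: insert 47 -> lo=[4, 17, 23, 29] (size 4, max 29) hi=[34, 44, 47, 47] (size 4, min 34) -> median=31.5
Step 9: insert 9 -> lo=[4, 9, 17, 23, 29] (size 5, max 29) hi=[34, 44, 47, 47] (size 4, min 34) -> median=29
Step 10: insert 7 -> lo=[4, 7, 9, 17, 23] (size 5, max 23) hi=[29, 34, 44, 47, 47] (size 5, min 29) -> median=26
Step 11: insert 11 -> lo=[4, 7, 9, 11, 17, 23] (size 6, max 23) hi=[29, 34, 44, 47, 47] (size 5, min 29) -> median=23
Step 12: insert 41 -> lo=[4, 7, 9, 11, 17, 23] (size 6, max 23) hi=[29, 34, 41, 44, 47, 47] (size 6, min 29) -> median=26
Step 13: insert 6 -> lo=[4, 6, 7, 9, 11, 17, 23] (size 7, max 23) hi=[29, 34, 41, 44, 47, 47] (size 6, min 29) -> median=23
Step 14: insert 3 -> lo=[3, 4, 6, 7, 9, 11, 17] (size 7, max 17) hi=[23, 29, 34, 41, 44, 47, 47] (size 7, min 23) -> median=20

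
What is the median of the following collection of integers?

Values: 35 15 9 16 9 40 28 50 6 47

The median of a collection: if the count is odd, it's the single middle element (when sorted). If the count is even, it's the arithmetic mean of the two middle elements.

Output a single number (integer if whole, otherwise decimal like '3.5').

Step 1: insert 35 -> lo=[35] (size 1, max 35) hi=[] (size 0) -> median=35
Step 2: insert 15 -> lo=[15] (size 1, max 15) hi=[35] (size 1, min 35) -> median=25
Step 3: insert 9 -> lo=[9, 15] (size 2, max 15) hi=[35] (size 1, min 35) -> median=15
Step 4: insert 16 -> lo=[9, 15] (size 2, max 15) hi=[16, 35] (size 2, min 16) -> median=15.5
Step 5: insert 9 -> lo=[9, 9, 15] (size 3, max 15) hi=[16, 35] (size 2, min 16) -> median=15
Step 6: insert 40 -> lo=[9, 9, 15] (size 3, max 15) hi=[16, 35, 40] (size 3, min 16) -> median=15.5
Step 7: insert 28 -> lo=[9, 9, 15, 16] (size 4, max 16) hi=[28, 35, 40] (size 3, min 28) -> median=16
Step 8: insert 50 -> lo=[9, 9, 15, 16] (size 4, max 16) hi=[28, 35, 40, 50] (size 4, min 28) -> median=22
Step 9: insert 6 -> lo=[6, 9, 9, 15, 16] (size 5, max 16) hi=[28, 35, 40, 50] (size 4, min 28) -> median=16
Step 10: insert 47 -> lo=[6, 9, 9, 15, 16] (size 5, max 16) hi=[28, 35, 40, 47, 50] (size 5, min 28) -> median=22

Answer: 22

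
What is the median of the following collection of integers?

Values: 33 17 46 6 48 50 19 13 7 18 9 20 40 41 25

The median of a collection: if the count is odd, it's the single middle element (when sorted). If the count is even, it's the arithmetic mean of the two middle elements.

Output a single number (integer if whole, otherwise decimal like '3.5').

Step 1: insert 33 -> lo=[33] (size 1, max 33) hi=[] (size 0) -> median=33
Step 2: insert 17 -> lo=[17] (size 1, max 17) hi=[33] (size 1, min 33) -> median=25
Step 3: insert 46 -> lo=[17, 33] (size 2, max 33) hi=[46] (size 1, min 46) -> median=33
Step 4: insert 6 -> lo=[6, 17] (size 2, max 17) hi=[33, 46] (size 2, min 33) -> median=25
Step 5: insert 48 -> lo=[6, 17, 33] (size 3, max 33) hi=[46, 48] (size 2, min 46) -> median=33
Step 6: insert 50 -> lo=[6, 17, 33] (size 3, max 33) hi=[46, 48, 50] (size 3, min 46) -> median=39.5
Step 7: insert 19 -> lo=[6, 17, 19, 33] (size 4, max 33) hi=[46, 48, 50] (size 3, min 46) -> median=33
Step 8: insert 13 -> lo=[6, 13, 17, 19] (size 4, max 19) hi=[33, 46, 48, 50] (size 4, min 33) -> median=26
Step 9: insert 7 -> lo=[6, 7, 13, 17, 19] (size 5, max 19) hi=[33, 46, 48, 50] (size 4, min 33) -> median=19
Step 10: insert 18 -> lo=[6, 7, 13, 17, 18] (size 5, max 18) hi=[19, 33, 46, 48, 50] (size 5, min 19) -> median=18.5
Step 11: insert 9 -> lo=[6, 7, 9, 13, 17, 18] (size 6, max 18) hi=[19, 33, 46, 48, 50] (size 5, min 19) -> median=18
Step 12: insert 20 -> lo=[6, 7, 9, 13, 17, 18] (size 6, max 18) hi=[19, 20, 33, 46, 48, 50] (size 6, min 19) -> median=18.5
Step 13: insert 40 -> lo=[6, 7, 9, 13, 17, 18, 19] (size 7, max 19) hi=[20, 33, 40, 46, 48, 50] (size 6, min 20) -> median=19
Step 14: insert 41 -> lo=[6, 7, 9, 13, 17, 18, 19] (size 7, max 19) hi=[20, 33, 40, 41, 46, 48, 50] (size 7, min 20) -> median=19.5
Step 15: insert 25 -> lo=[6, 7, 9, 13, 17, 18, 19, 20] (size 8, max 20) hi=[25, 33, 40, 41, 46, 48, 50] (size 7, min 25) -> median=20

Answer: 20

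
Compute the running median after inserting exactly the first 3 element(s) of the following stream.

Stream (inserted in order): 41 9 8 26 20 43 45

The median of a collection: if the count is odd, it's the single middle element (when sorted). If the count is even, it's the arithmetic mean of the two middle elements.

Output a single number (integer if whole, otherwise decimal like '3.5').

Step 1: insert 41 -> lo=[41] (size 1, max 41) hi=[] (size 0) -> median=41
Step 2: insert 9 -> lo=[9] (size 1, max 9) hi=[41] (size 1, min 41) -> median=25
Step 3: insert 8 -> lo=[8, 9] (size 2, max 9) hi=[41] (size 1, min 41) -> median=9

Answer: 9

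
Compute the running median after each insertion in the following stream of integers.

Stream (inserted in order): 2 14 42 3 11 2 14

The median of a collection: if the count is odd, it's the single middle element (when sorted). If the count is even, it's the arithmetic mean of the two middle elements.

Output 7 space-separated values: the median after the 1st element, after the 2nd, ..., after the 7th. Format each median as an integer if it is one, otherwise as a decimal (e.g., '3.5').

Step 1: insert 2 -> lo=[2] (size 1, max 2) hi=[] (size 0) -> median=2
Step 2: insert 14 -> lo=[2] (size 1, max 2) hi=[14] (size 1, min 14) -> median=8
Step 3: insert 42 -> lo=[2, 14] (size 2, max 14) hi=[42] (size 1, min 42) -> median=14
Step 4: insert 3 -> lo=[2, 3] (size 2, max 3) hi=[14, 42] (size 2, min 14) -> median=8.5
Step 5: insert 11 -> lo=[2, 3, 11] (size 3, max 11) hi=[14, 42] (size 2, min 14) -> median=11
Step 6: insert 2 -> lo=[2, 2, 3] (size 3, max 3) hi=[11, 14, 42] (size 3, min 11) -> median=7
Step 7: insert 14 -> lo=[2, 2, 3, 11] (size 4, max 11) hi=[14, 14, 42] (size 3, min 14) -> median=11

Answer: 2 8 14 8.5 11 7 11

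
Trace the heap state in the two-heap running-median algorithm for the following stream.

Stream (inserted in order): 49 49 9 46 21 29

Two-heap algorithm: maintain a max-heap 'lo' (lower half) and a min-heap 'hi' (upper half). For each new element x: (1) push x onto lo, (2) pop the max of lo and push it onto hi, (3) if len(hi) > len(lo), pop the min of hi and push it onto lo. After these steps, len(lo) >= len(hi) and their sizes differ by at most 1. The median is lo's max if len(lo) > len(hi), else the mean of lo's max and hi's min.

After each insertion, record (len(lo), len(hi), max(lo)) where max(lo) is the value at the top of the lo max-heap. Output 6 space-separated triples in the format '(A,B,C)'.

Step 1: insert 49 -> lo=[49] hi=[] -> (len(lo)=1, len(hi)=0, max(lo)=49)
Step 2: insert 49 -> lo=[49] hi=[49] -> (len(lo)=1, len(hi)=1, max(lo)=49)
Step 3: insert 9 -> lo=[9, 49] hi=[49] -> (len(lo)=2, len(hi)=1, max(lo)=49)
Step 4: insert 46 -> lo=[9, 46] hi=[49, 49] -> (len(lo)=2, len(hi)=2, max(lo)=46)
Step 5: insert 21 -> lo=[9, 21, 46] hi=[49, 49] -> (len(lo)=3, len(hi)=2, max(lo)=46)
Step 6: insert 29 -> lo=[9, 21, 29] hi=[46, 49, 49] -> (len(lo)=3, len(hi)=3, max(lo)=29)

Answer: (1,0,49) (1,1,49) (2,1,49) (2,2,46) (3,2,46) (3,3,29)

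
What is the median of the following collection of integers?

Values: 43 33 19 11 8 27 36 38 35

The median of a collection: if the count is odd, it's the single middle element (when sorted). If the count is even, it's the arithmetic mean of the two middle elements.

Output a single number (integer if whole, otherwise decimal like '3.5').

Step 1: insert 43 -> lo=[43] (size 1, max 43) hi=[] (size 0) -> median=43
Step 2: insert 33 -> lo=[33] (size 1, max 33) hi=[43] (size 1, min 43) -> median=38
Step 3: insert 19 -> lo=[19, 33] (size 2, max 33) hi=[43] (size 1, min 43) -> median=33
Step 4: insert 11 -> lo=[11, 19] (size 2, max 19) hi=[33, 43] (size 2, min 33) -> median=26
Step 5: insert 8 -> lo=[8, 11, 19] (size 3, max 19) hi=[33, 43] (size 2, min 33) -> median=19
Step 6: insert 27 -> lo=[8, 11, 19] (size 3, max 19) hi=[27, 33, 43] (size 3, min 27) -> median=23
Step 7: insert 36 -> lo=[8, 11, 19, 27] (size 4, max 27) hi=[33, 36, 43] (size 3, min 33) -> median=27
Step 8: insert 38 -> lo=[8, 11, 19, 27] (size 4, max 27) hi=[33, 36, 38, 43] (size 4, min 33) -> median=30
Step 9: insert 35 -> lo=[8, 11, 19, 27, 33] (size 5, max 33) hi=[35, 36, 38, 43] (size 4, min 35) -> median=33

Answer: 33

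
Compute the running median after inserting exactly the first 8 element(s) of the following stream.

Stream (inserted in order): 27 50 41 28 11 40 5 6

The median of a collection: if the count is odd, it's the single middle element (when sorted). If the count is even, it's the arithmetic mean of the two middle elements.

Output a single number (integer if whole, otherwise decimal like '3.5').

Step 1: insert 27 -> lo=[27] (size 1, max 27) hi=[] (size 0) -> median=27
Step 2: insert 50 -> lo=[27] (size 1, max 27) hi=[50] (size 1, min 50) -> median=38.5
Step 3: insert 41 -> lo=[27, 41] (size 2, max 41) hi=[50] (size 1, min 50) -> median=41
Step 4: insert 28 -> lo=[27, 28] (size 2, max 28) hi=[41, 50] (size 2, min 41) -> median=34.5
Step 5: insert 11 -> lo=[11, 27, 28] (size 3, max 28) hi=[41, 50] (size 2, min 41) -> median=28
Step 6: insert 40 -> lo=[11, 27, 28] (size 3, max 28) hi=[40, 41, 50] (size 3, min 40) -> median=34
Step 7: insert 5 -> lo=[5, 11, 27, 28] (size 4, max 28) hi=[40, 41, 50] (size 3, min 40) -> median=28
Step 8: insert 6 -> lo=[5, 6, 11, 27] (size 4, max 27) hi=[28, 40, 41, 50] (size 4, min 28) -> median=27.5

Answer: 27.5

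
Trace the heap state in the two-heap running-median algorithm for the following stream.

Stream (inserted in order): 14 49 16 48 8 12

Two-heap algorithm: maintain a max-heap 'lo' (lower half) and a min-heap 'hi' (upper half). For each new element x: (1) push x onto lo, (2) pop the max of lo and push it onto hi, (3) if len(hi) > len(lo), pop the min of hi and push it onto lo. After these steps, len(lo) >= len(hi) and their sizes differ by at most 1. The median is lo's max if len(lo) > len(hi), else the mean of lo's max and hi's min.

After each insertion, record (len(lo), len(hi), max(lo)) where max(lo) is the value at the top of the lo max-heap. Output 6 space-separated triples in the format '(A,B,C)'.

Step 1: insert 14 -> lo=[14] hi=[] -> (len(lo)=1, len(hi)=0, max(lo)=14)
Step 2: insert 49 -> lo=[14] hi=[49] -> (len(lo)=1, len(hi)=1, max(lo)=14)
Step 3: insert 16 -> lo=[14, 16] hi=[49] -> (len(lo)=2, len(hi)=1, max(lo)=16)
Step 4: insert 48 -> lo=[14, 16] hi=[48, 49] -> (len(lo)=2, len(hi)=2, max(lo)=16)
Step 5: insert 8 -> lo=[8, 14, 16] hi=[48, 49] -> (len(lo)=3, len(hi)=2, max(lo)=16)
Step 6: insert 12 -> lo=[8, 12, 14] hi=[16, 48, 49] -> (len(lo)=3, len(hi)=3, max(lo)=14)

Answer: (1,0,14) (1,1,14) (2,1,16) (2,2,16) (3,2,16) (3,3,14)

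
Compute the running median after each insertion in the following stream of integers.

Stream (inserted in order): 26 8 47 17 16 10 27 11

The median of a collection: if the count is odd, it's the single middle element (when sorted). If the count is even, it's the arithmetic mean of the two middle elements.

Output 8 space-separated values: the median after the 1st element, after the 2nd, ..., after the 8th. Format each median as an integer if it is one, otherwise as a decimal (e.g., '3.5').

Step 1: insert 26 -> lo=[26] (size 1, max 26) hi=[] (size 0) -> median=26
Step 2: insert 8 -> lo=[8] (size 1, max 8) hi=[26] (size 1, min 26) -> median=17
Step 3: insert 47 -> lo=[8, 26] (size 2, max 26) hi=[47] (size 1, min 47) -> median=26
Step 4: insert 17 -> lo=[8, 17] (size 2, max 17) hi=[26, 47] (size 2, min 26) -> median=21.5
Step 5: insert 16 -> lo=[8, 16, 17] (size 3, max 17) hi=[26, 47] (size 2, min 26) -> median=17
Step 6: insert 10 -> lo=[8, 10, 16] (size 3, max 16) hi=[17, 26, 47] (size 3, min 17) -> median=16.5
Step 7: insert 27 -> lo=[8, 10, 16, 17] (size 4, max 17) hi=[26, 27, 47] (size 3, min 26) -> median=17
Step 8: insert 11 -> lo=[8, 10, 11, 16] (size 4, max 16) hi=[17, 26, 27, 47] (size 4, min 17) -> median=16.5

Answer: 26 17 26 21.5 17 16.5 17 16.5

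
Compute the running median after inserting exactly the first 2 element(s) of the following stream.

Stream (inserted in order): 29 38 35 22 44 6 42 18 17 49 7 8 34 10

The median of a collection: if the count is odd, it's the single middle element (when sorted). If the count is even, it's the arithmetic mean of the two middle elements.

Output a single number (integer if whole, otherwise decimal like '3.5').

Answer: 33.5

Derivation:
Step 1: insert 29 -> lo=[29] (size 1, max 29) hi=[] (size 0) -> median=29
Step 2: insert 38 -> lo=[29] (size 1, max 29) hi=[38] (size 1, min 38) -> median=33.5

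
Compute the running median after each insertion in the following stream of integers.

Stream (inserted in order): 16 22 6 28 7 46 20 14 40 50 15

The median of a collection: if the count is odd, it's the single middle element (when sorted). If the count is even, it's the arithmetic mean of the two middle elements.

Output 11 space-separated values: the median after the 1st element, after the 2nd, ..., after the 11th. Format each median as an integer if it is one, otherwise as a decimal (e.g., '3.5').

Answer: 16 19 16 19 16 19 20 18 20 21 20

Derivation:
Step 1: insert 16 -> lo=[16] (size 1, max 16) hi=[] (size 0) -> median=16
Step 2: insert 22 -> lo=[16] (size 1, max 16) hi=[22] (size 1, min 22) -> median=19
Step 3: insert 6 -> lo=[6, 16] (size 2, max 16) hi=[22] (size 1, min 22) -> median=16
Step 4: insert 28 -> lo=[6, 16] (size 2, max 16) hi=[22, 28] (size 2, min 22) -> median=19
Step 5: insert 7 -> lo=[6, 7, 16] (size 3, max 16) hi=[22, 28] (size 2, min 22) -> median=16
Step 6: insert 46 -> lo=[6, 7, 16] (size 3, max 16) hi=[22, 28, 46] (size 3, min 22) -> median=19
Step 7: insert 20 -> lo=[6, 7, 16, 20] (size 4, max 20) hi=[22, 28, 46] (size 3, min 22) -> median=20
Step 8: insert 14 -> lo=[6, 7, 14, 16] (size 4, max 16) hi=[20, 22, 28, 46] (size 4, min 20) -> median=18
Step 9: insert 40 -> lo=[6, 7, 14, 16, 20] (size 5, max 20) hi=[22, 28, 40, 46] (size 4, min 22) -> median=20
Step 10: insert 50 -> lo=[6, 7, 14, 16, 20] (size 5, max 20) hi=[22, 28, 40, 46, 50] (size 5, min 22) -> median=21
Step 11: insert 15 -> lo=[6, 7, 14, 15, 16, 20] (size 6, max 20) hi=[22, 28, 40, 46, 50] (size 5, min 22) -> median=20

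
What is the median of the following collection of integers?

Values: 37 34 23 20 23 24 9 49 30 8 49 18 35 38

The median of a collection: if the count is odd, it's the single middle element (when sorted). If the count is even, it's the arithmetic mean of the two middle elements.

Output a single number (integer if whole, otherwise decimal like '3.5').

Answer: 27

Derivation:
Step 1: insert 37 -> lo=[37] (size 1, max 37) hi=[] (size 0) -> median=37
Step 2: insert 34 -> lo=[34] (size 1, max 34) hi=[37] (size 1, min 37) -> median=35.5
Step 3: insert 23 -> lo=[23, 34] (size 2, max 34) hi=[37] (size 1, min 37) -> median=34
Step 4: insert 20 -> lo=[20, 23] (size 2, max 23) hi=[34, 37] (size 2, min 34) -> median=28.5
Step 5: insert 23 -> lo=[20, 23, 23] (size 3, max 23) hi=[34, 37] (size 2, min 34) -> median=23
Step 6: insert 24 -> lo=[20, 23, 23] (size 3, max 23) hi=[24, 34, 37] (size 3, min 24) -> median=23.5
Step 7: insert 9 -> lo=[9, 20, 23, 23] (size 4, max 23) hi=[24, 34, 37] (size 3, min 24) -> median=23
Step 8: insert 49 -> lo=[9, 20, 23, 23] (size 4, max 23) hi=[24, 34, 37, 49] (size 4, min 24) -> median=23.5
Step 9: insert 30 -> lo=[9, 20, 23, 23, 24] (size 5, max 24) hi=[30, 34, 37, 49] (size 4, min 30) -> median=24
Step 10: insert 8 -> lo=[8, 9, 20, 23, 23] (size 5, max 23) hi=[24, 30, 34, 37, 49] (size 5, min 24) -> median=23.5
Step 11: insert 49 -> lo=[8, 9, 20, 23, 23, 24] (size 6, max 24) hi=[30, 34, 37, 49, 49] (size 5, min 30) -> median=24
Step 12: insert 18 -> lo=[8, 9, 18, 20, 23, 23] (size 6, max 23) hi=[24, 30, 34, 37, 49, 49] (size 6, min 24) -> median=23.5
Step 13: insert 35 -> lo=[8, 9, 18, 20, 23, 23, 24] (size 7, max 24) hi=[30, 34, 35, 37, 49, 49] (size 6, min 30) -> median=24
Step 14: insert 38 -> lo=[8, 9, 18, 20, 23, 23, 24] (size 7, max 24) hi=[30, 34, 35, 37, 38, 49, 49] (size 7, min 30) -> median=27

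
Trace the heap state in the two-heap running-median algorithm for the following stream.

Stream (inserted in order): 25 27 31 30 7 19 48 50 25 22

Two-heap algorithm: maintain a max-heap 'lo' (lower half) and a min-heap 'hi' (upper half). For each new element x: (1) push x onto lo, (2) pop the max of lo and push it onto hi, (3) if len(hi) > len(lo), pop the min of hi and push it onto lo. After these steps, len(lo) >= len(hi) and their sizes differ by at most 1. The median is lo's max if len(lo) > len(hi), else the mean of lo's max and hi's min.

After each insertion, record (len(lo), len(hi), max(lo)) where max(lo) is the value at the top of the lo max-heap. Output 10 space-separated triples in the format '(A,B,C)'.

Step 1: insert 25 -> lo=[25] hi=[] -> (len(lo)=1, len(hi)=0, max(lo)=25)
Step 2: insert 27 -> lo=[25] hi=[27] -> (len(lo)=1, len(hi)=1, max(lo)=25)
Step 3: insert 31 -> lo=[25, 27] hi=[31] -> (len(lo)=2, len(hi)=1, max(lo)=27)
Step 4: insert 30 -> lo=[25, 27] hi=[30, 31] -> (len(lo)=2, len(hi)=2, max(lo)=27)
Step 5: insert 7 -> lo=[7, 25, 27] hi=[30, 31] -> (len(lo)=3, len(hi)=2, max(lo)=27)
Step 6: insert 19 -> lo=[7, 19, 25] hi=[27, 30, 31] -> (len(lo)=3, len(hi)=3, max(lo)=25)
Step 7: insert 48 -> lo=[7, 19, 25, 27] hi=[30, 31, 48] -> (len(lo)=4, len(hi)=3, max(lo)=27)
Step 8: insert 50 -> lo=[7, 19, 25, 27] hi=[30, 31, 48, 50] -> (len(lo)=4, len(hi)=4, max(lo)=27)
Step 9: insert 25 -> lo=[7, 19, 25, 25, 27] hi=[30, 31, 48, 50] -> (len(lo)=5, len(hi)=4, max(lo)=27)
Step 10: insert 22 -> lo=[7, 19, 22, 25, 25] hi=[27, 30, 31, 48, 50] -> (len(lo)=5, len(hi)=5, max(lo)=25)

Answer: (1,0,25) (1,1,25) (2,1,27) (2,2,27) (3,2,27) (3,3,25) (4,3,27) (4,4,27) (5,4,27) (5,5,25)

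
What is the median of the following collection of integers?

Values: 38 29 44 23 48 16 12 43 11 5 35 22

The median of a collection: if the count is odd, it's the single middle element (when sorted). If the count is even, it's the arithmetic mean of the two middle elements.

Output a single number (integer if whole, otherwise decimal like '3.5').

Answer: 26

Derivation:
Step 1: insert 38 -> lo=[38] (size 1, max 38) hi=[] (size 0) -> median=38
Step 2: insert 29 -> lo=[29] (size 1, max 29) hi=[38] (size 1, min 38) -> median=33.5
Step 3: insert 44 -> lo=[29, 38] (size 2, max 38) hi=[44] (size 1, min 44) -> median=38
Step 4: insert 23 -> lo=[23, 29] (size 2, max 29) hi=[38, 44] (size 2, min 38) -> median=33.5
Step 5: insert 48 -> lo=[23, 29, 38] (size 3, max 38) hi=[44, 48] (size 2, min 44) -> median=38
Step 6: insert 16 -> lo=[16, 23, 29] (size 3, max 29) hi=[38, 44, 48] (size 3, min 38) -> median=33.5
Step 7: insert 12 -> lo=[12, 16, 23, 29] (size 4, max 29) hi=[38, 44, 48] (size 3, min 38) -> median=29
Step 8: insert 43 -> lo=[12, 16, 23, 29] (size 4, max 29) hi=[38, 43, 44, 48] (size 4, min 38) -> median=33.5
Step 9: insert 11 -> lo=[11, 12, 16, 23, 29] (size 5, max 29) hi=[38, 43, 44, 48] (size 4, min 38) -> median=29
Step 10: insert 5 -> lo=[5, 11, 12, 16, 23] (size 5, max 23) hi=[29, 38, 43, 44, 48] (size 5, min 29) -> median=26
Step 11: insert 35 -> lo=[5, 11, 12, 16, 23, 29] (size 6, max 29) hi=[35, 38, 43, 44, 48] (size 5, min 35) -> median=29
Step 12: insert 22 -> lo=[5, 11, 12, 16, 22, 23] (size 6, max 23) hi=[29, 35, 38, 43, 44, 48] (size 6, min 29) -> median=26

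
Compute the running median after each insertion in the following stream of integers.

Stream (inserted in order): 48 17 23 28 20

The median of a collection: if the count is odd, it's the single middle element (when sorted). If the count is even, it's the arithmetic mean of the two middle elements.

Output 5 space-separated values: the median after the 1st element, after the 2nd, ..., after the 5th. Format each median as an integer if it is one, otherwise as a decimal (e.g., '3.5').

Answer: 48 32.5 23 25.5 23

Derivation:
Step 1: insert 48 -> lo=[48] (size 1, max 48) hi=[] (size 0) -> median=48
Step 2: insert 17 -> lo=[17] (size 1, max 17) hi=[48] (size 1, min 48) -> median=32.5
Step 3: insert 23 -> lo=[17, 23] (size 2, max 23) hi=[48] (size 1, min 48) -> median=23
Step 4: insert 28 -> lo=[17, 23] (size 2, max 23) hi=[28, 48] (size 2, min 28) -> median=25.5
Step 5: insert 20 -> lo=[17, 20, 23] (size 3, max 23) hi=[28, 48] (size 2, min 28) -> median=23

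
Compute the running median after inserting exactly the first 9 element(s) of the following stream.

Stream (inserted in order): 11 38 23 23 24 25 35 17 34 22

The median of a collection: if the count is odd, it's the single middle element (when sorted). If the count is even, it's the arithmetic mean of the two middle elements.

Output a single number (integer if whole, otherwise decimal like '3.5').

Step 1: insert 11 -> lo=[11] (size 1, max 11) hi=[] (size 0) -> median=11
Step 2: insert 38 -> lo=[11] (size 1, max 11) hi=[38] (size 1, min 38) -> median=24.5
Step 3: insert 23 -> lo=[11, 23] (size 2, max 23) hi=[38] (size 1, min 38) -> median=23
Step 4: insert 23 -> lo=[11, 23] (size 2, max 23) hi=[23, 38] (size 2, min 23) -> median=23
Step 5: insert 24 -> lo=[11, 23, 23] (size 3, max 23) hi=[24, 38] (size 2, min 24) -> median=23
Step 6: insert 25 -> lo=[11, 23, 23] (size 3, max 23) hi=[24, 25, 38] (size 3, min 24) -> median=23.5
Step 7: insert 35 -> lo=[11, 23, 23, 24] (size 4, max 24) hi=[25, 35, 38] (size 3, min 25) -> median=24
Step 8: insert 17 -> lo=[11, 17, 23, 23] (size 4, max 23) hi=[24, 25, 35, 38] (size 4, min 24) -> median=23.5
Step 9: insert 34 -> lo=[11, 17, 23, 23, 24] (size 5, max 24) hi=[25, 34, 35, 38] (size 4, min 25) -> median=24

Answer: 24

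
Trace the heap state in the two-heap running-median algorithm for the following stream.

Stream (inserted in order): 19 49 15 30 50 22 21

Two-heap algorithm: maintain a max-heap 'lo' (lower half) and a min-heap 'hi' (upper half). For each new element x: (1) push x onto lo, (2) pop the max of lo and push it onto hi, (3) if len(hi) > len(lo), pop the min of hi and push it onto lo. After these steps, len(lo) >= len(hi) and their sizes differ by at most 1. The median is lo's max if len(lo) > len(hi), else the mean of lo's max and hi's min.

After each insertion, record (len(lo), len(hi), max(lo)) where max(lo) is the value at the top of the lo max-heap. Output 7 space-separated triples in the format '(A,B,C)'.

Step 1: insert 19 -> lo=[19] hi=[] -> (len(lo)=1, len(hi)=0, max(lo)=19)
Step 2: insert 49 -> lo=[19] hi=[49] -> (len(lo)=1, len(hi)=1, max(lo)=19)
Step 3: insert 15 -> lo=[15, 19] hi=[49] -> (len(lo)=2, len(hi)=1, max(lo)=19)
Step 4: insert 30 -> lo=[15, 19] hi=[30, 49] -> (len(lo)=2, len(hi)=2, max(lo)=19)
Step 5: insert 50 -> lo=[15, 19, 30] hi=[49, 50] -> (len(lo)=3, len(hi)=2, max(lo)=30)
Step 6: insert 22 -> lo=[15, 19, 22] hi=[30, 49, 50] -> (len(lo)=3, len(hi)=3, max(lo)=22)
Step 7: insert 21 -> lo=[15, 19, 21, 22] hi=[30, 49, 50] -> (len(lo)=4, len(hi)=3, max(lo)=22)

Answer: (1,0,19) (1,1,19) (2,1,19) (2,2,19) (3,2,30) (3,3,22) (4,3,22)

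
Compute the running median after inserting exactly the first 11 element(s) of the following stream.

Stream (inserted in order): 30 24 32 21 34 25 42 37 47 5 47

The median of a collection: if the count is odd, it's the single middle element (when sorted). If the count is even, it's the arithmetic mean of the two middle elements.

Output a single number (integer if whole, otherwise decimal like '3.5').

Step 1: insert 30 -> lo=[30] (size 1, max 30) hi=[] (size 0) -> median=30
Step 2: insert 24 -> lo=[24] (size 1, max 24) hi=[30] (size 1, min 30) -> median=27
Step 3: insert 32 -> lo=[24, 30] (size 2, max 30) hi=[32] (size 1, min 32) -> median=30
Step 4: insert 21 -> lo=[21, 24] (size 2, max 24) hi=[30, 32] (size 2, min 30) -> median=27
Step 5: insert 34 -> lo=[21, 24, 30] (size 3, max 30) hi=[32, 34] (size 2, min 32) -> median=30
Step 6: insert 25 -> lo=[21, 24, 25] (size 3, max 25) hi=[30, 32, 34] (size 3, min 30) -> median=27.5
Step 7: insert 42 -> lo=[21, 24, 25, 30] (size 4, max 30) hi=[32, 34, 42] (size 3, min 32) -> median=30
Step 8: insert 37 -> lo=[21, 24, 25, 30] (size 4, max 30) hi=[32, 34, 37, 42] (size 4, min 32) -> median=31
Step 9: insert 47 -> lo=[21, 24, 25, 30, 32] (size 5, max 32) hi=[34, 37, 42, 47] (size 4, min 34) -> median=32
Step 10: insert 5 -> lo=[5, 21, 24, 25, 30] (size 5, max 30) hi=[32, 34, 37, 42, 47] (size 5, min 32) -> median=31
Step 11: insert 47 -> lo=[5, 21, 24, 25, 30, 32] (size 6, max 32) hi=[34, 37, 42, 47, 47] (size 5, min 34) -> median=32

Answer: 32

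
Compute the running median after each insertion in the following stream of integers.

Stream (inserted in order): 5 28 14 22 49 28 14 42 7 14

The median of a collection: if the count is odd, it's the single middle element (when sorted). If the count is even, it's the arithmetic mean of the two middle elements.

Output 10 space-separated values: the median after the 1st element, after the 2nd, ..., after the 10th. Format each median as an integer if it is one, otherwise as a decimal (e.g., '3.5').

Answer: 5 16.5 14 18 22 25 22 25 22 18

Derivation:
Step 1: insert 5 -> lo=[5] (size 1, max 5) hi=[] (size 0) -> median=5
Step 2: insert 28 -> lo=[5] (size 1, max 5) hi=[28] (size 1, min 28) -> median=16.5
Step 3: insert 14 -> lo=[5, 14] (size 2, max 14) hi=[28] (size 1, min 28) -> median=14
Step 4: insert 22 -> lo=[5, 14] (size 2, max 14) hi=[22, 28] (size 2, min 22) -> median=18
Step 5: insert 49 -> lo=[5, 14, 22] (size 3, max 22) hi=[28, 49] (size 2, min 28) -> median=22
Step 6: insert 28 -> lo=[5, 14, 22] (size 3, max 22) hi=[28, 28, 49] (size 3, min 28) -> median=25
Step 7: insert 14 -> lo=[5, 14, 14, 22] (size 4, max 22) hi=[28, 28, 49] (size 3, min 28) -> median=22
Step 8: insert 42 -> lo=[5, 14, 14, 22] (size 4, max 22) hi=[28, 28, 42, 49] (size 4, min 28) -> median=25
Step 9: insert 7 -> lo=[5, 7, 14, 14, 22] (size 5, max 22) hi=[28, 28, 42, 49] (size 4, min 28) -> median=22
Step 10: insert 14 -> lo=[5, 7, 14, 14, 14] (size 5, max 14) hi=[22, 28, 28, 42, 49] (size 5, min 22) -> median=18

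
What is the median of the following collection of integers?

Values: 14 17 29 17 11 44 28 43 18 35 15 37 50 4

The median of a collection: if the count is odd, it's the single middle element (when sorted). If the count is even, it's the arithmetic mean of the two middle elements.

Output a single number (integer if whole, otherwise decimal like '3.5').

Answer: 23

Derivation:
Step 1: insert 14 -> lo=[14] (size 1, max 14) hi=[] (size 0) -> median=14
Step 2: insert 17 -> lo=[14] (size 1, max 14) hi=[17] (size 1, min 17) -> median=15.5
Step 3: insert 29 -> lo=[14, 17] (size 2, max 17) hi=[29] (size 1, min 29) -> median=17
Step 4: insert 17 -> lo=[14, 17] (size 2, max 17) hi=[17, 29] (size 2, min 17) -> median=17
Step 5: insert 11 -> lo=[11, 14, 17] (size 3, max 17) hi=[17, 29] (size 2, min 17) -> median=17
Step 6: insert 44 -> lo=[11, 14, 17] (size 3, max 17) hi=[17, 29, 44] (size 3, min 17) -> median=17
Step 7: insert 28 -> lo=[11, 14, 17, 17] (size 4, max 17) hi=[28, 29, 44] (size 3, min 28) -> median=17
Step 8: insert 43 -> lo=[11, 14, 17, 17] (size 4, max 17) hi=[28, 29, 43, 44] (size 4, min 28) -> median=22.5
Step 9: insert 18 -> lo=[11, 14, 17, 17, 18] (size 5, max 18) hi=[28, 29, 43, 44] (size 4, min 28) -> median=18
Step 10: insert 35 -> lo=[11, 14, 17, 17, 18] (size 5, max 18) hi=[28, 29, 35, 43, 44] (size 5, min 28) -> median=23
Step 11: insert 15 -> lo=[11, 14, 15, 17, 17, 18] (size 6, max 18) hi=[28, 29, 35, 43, 44] (size 5, min 28) -> median=18
Step 12: insert 37 -> lo=[11, 14, 15, 17, 17, 18] (size 6, max 18) hi=[28, 29, 35, 37, 43, 44] (size 6, min 28) -> median=23
Step 13: insert 50 -> lo=[11, 14, 15, 17, 17, 18, 28] (size 7, max 28) hi=[29, 35, 37, 43, 44, 50] (size 6, min 29) -> median=28
Step 14: insert 4 -> lo=[4, 11, 14, 15, 17, 17, 18] (size 7, max 18) hi=[28, 29, 35, 37, 43, 44, 50] (size 7, min 28) -> median=23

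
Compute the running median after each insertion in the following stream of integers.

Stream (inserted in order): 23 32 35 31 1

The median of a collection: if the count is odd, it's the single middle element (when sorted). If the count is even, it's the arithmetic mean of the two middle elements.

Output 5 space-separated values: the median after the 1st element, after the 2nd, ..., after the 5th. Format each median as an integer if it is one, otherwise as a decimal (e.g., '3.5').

Step 1: insert 23 -> lo=[23] (size 1, max 23) hi=[] (size 0) -> median=23
Step 2: insert 32 -> lo=[23] (size 1, max 23) hi=[32] (size 1, min 32) -> median=27.5
Step 3: insert 35 -> lo=[23, 32] (size 2, max 32) hi=[35] (size 1, min 35) -> median=32
Step 4: insert 31 -> lo=[23, 31] (size 2, max 31) hi=[32, 35] (size 2, min 32) -> median=31.5
Step 5: insert 1 -> lo=[1, 23, 31] (size 3, max 31) hi=[32, 35] (size 2, min 32) -> median=31

Answer: 23 27.5 32 31.5 31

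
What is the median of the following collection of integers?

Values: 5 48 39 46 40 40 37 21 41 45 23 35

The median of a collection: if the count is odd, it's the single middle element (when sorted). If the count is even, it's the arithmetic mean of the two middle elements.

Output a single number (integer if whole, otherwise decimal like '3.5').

Answer: 39.5

Derivation:
Step 1: insert 5 -> lo=[5] (size 1, max 5) hi=[] (size 0) -> median=5
Step 2: insert 48 -> lo=[5] (size 1, max 5) hi=[48] (size 1, min 48) -> median=26.5
Step 3: insert 39 -> lo=[5, 39] (size 2, max 39) hi=[48] (size 1, min 48) -> median=39
Step 4: insert 46 -> lo=[5, 39] (size 2, max 39) hi=[46, 48] (size 2, min 46) -> median=42.5
Step 5: insert 40 -> lo=[5, 39, 40] (size 3, max 40) hi=[46, 48] (size 2, min 46) -> median=40
Step 6: insert 40 -> lo=[5, 39, 40] (size 3, max 40) hi=[40, 46, 48] (size 3, min 40) -> median=40
Step 7: insert 37 -> lo=[5, 37, 39, 40] (size 4, max 40) hi=[40, 46, 48] (size 3, min 40) -> median=40
Step 8: insert 21 -> lo=[5, 21, 37, 39] (size 4, max 39) hi=[40, 40, 46, 48] (size 4, min 40) -> median=39.5
Step 9: insert 41 -> lo=[5, 21, 37, 39, 40] (size 5, max 40) hi=[40, 41, 46, 48] (size 4, min 40) -> median=40
Step 10: insert 45 -> lo=[5, 21, 37, 39, 40] (size 5, max 40) hi=[40, 41, 45, 46, 48] (size 5, min 40) -> median=40
Step 11: insert 23 -> lo=[5, 21, 23, 37, 39, 40] (size 6, max 40) hi=[40, 41, 45, 46, 48] (size 5, min 40) -> median=40
Step 12: insert 35 -> lo=[5, 21, 23, 35, 37, 39] (size 6, max 39) hi=[40, 40, 41, 45, 46, 48] (size 6, min 40) -> median=39.5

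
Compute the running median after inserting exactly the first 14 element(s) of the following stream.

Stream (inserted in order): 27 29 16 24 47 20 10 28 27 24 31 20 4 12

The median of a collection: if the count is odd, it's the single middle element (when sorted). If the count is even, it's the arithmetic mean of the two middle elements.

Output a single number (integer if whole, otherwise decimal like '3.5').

Step 1: insert 27 -> lo=[27] (size 1, max 27) hi=[] (size 0) -> median=27
Step 2: insert 29 -> lo=[27] (size 1, max 27) hi=[29] (size 1, min 29) -> median=28
Step 3: insert 16 -> lo=[16, 27] (size 2, max 27) hi=[29] (size 1, min 29) -> median=27
Step 4: insert 24 -> lo=[16, 24] (size 2, max 24) hi=[27, 29] (size 2, min 27) -> median=25.5
Step 5: insert 47 -> lo=[16, 24, 27] (size 3, max 27) hi=[29, 47] (size 2, min 29) -> median=27
Step 6: insert 20 -> lo=[16, 20, 24] (size 3, max 24) hi=[27, 29, 47] (size 3, min 27) -> median=25.5
Step 7: insert 10 -> lo=[10, 16, 20, 24] (size 4, max 24) hi=[27, 29, 47] (size 3, min 27) -> median=24
Step 8: insert 28 -> lo=[10, 16, 20, 24] (size 4, max 24) hi=[27, 28, 29, 47] (size 4, min 27) -> median=25.5
Step 9: insert 27 -> lo=[10, 16, 20, 24, 27] (size 5, max 27) hi=[27, 28, 29, 47] (size 4, min 27) -> median=27
Step 10: insert 24 -> lo=[10, 16, 20, 24, 24] (size 5, max 24) hi=[27, 27, 28, 29, 47] (size 5, min 27) -> median=25.5
Step 11: insert 31 -> lo=[10, 16, 20, 24, 24, 27] (size 6, max 27) hi=[27, 28, 29, 31, 47] (size 5, min 27) -> median=27
Step 12: insert 20 -> lo=[10, 16, 20, 20, 24, 24] (size 6, max 24) hi=[27, 27, 28, 29, 31, 47] (size 6, min 27) -> median=25.5
Step 13: insert 4 -> lo=[4, 10, 16, 20, 20, 24, 24] (size 7, max 24) hi=[27, 27, 28, 29, 31, 47] (size 6, min 27) -> median=24
Step 14: insert 12 -> lo=[4, 10, 12, 16, 20, 20, 24] (size 7, max 24) hi=[24, 27, 27, 28, 29, 31, 47] (size 7, min 24) -> median=24

Answer: 24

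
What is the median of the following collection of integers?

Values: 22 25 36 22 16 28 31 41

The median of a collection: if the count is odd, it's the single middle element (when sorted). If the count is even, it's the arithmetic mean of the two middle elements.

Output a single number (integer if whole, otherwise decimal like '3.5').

Answer: 26.5

Derivation:
Step 1: insert 22 -> lo=[22] (size 1, max 22) hi=[] (size 0) -> median=22
Step 2: insert 25 -> lo=[22] (size 1, max 22) hi=[25] (size 1, min 25) -> median=23.5
Step 3: insert 36 -> lo=[22, 25] (size 2, max 25) hi=[36] (size 1, min 36) -> median=25
Step 4: insert 22 -> lo=[22, 22] (size 2, max 22) hi=[25, 36] (size 2, min 25) -> median=23.5
Step 5: insert 16 -> lo=[16, 22, 22] (size 3, max 22) hi=[25, 36] (size 2, min 25) -> median=22
Step 6: insert 28 -> lo=[16, 22, 22] (size 3, max 22) hi=[25, 28, 36] (size 3, min 25) -> median=23.5
Step 7: insert 31 -> lo=[16, 22, 22, 25] (size 4, max 25) hi=[28, 31, 36] (size 3, min 28) -> median=25
Step 8: insert 41 -> lo=[16, 22, 22, 25] (size 4, max 25) hi=[28, 31, 36, 41] (size 4, min 28) -> median=26.5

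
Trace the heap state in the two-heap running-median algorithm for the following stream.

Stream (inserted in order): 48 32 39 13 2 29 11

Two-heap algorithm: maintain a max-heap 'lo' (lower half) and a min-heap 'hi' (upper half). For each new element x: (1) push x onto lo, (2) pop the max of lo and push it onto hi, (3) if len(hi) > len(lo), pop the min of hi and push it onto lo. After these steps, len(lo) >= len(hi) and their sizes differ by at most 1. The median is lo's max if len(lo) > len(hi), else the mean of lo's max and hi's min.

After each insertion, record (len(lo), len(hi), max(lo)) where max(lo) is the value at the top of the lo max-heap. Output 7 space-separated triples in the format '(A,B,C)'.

Step 1: insert 48 -> lo=[48] hi=[] -> (len(lo)=1, len(hi)=0, max(lo)=48)
Step 2: insert 32 -> lo=[32] hi=[48] -> (len(lo)=1, len(hi)=1, max(lo)=32)
Step 3: insert 39 -> lo=[32, 39] hi=[48] -> (len(lo)=2, len(hi)=1, max(lo)=39)
Step 4: insert 13 -> lo=[13, 32] hi=[39, 48] -> (len(lo)=2, len(hi)=2, max(lo)=32)
Step 5: insert 2 -> lo=[2, 13, 32] hi=[39, 48] -> (len(lo)=3, len(hi)=2, max(lo)=32)
Step 6: insert 29 -> lo=[2, 13, 29] hi=[32, 39, 48] -> (len(lo)=3, len(hi)=3, max(lo)=29)
Step 7: insert 11 -> lo=[2, 11, 13, 29] hi=[32, 39, 48] -> (len(lo)=4, len(hi)=3, max(lo)=29)

Answer: (1,0,48) (1,1,32) (2,1,39) (2,2,32) (3,2,32) (3,3,29) (4,3,29)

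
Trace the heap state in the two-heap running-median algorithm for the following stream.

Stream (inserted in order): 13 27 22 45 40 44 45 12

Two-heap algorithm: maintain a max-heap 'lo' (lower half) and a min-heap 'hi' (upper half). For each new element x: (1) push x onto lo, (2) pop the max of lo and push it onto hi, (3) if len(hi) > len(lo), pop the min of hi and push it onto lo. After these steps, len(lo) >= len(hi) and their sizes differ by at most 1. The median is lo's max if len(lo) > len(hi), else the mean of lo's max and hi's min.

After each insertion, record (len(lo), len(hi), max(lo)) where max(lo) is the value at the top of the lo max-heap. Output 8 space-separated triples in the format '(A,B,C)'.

Answer: (1,0,13) (1,1,13) (2,1,22) (2,2,22) (3,2,27) (3,3,27) (4,3,40) (4,4,27)

Derivation:
Step 1: insert 13 -> lo=[13] hi=[] -> (len(lo)=1, len(hi)=0, max(lo)=13)
Step 2: insert 27 -> lo=[13] hi=[27] -> (len(lo)=1, len(hi)=1, max(lo)=13)
Step 3: insert 22 -> lo=[13, 22] hi=[27] -> (len(lo)=2, len(hi)=1, max(lo)=22)
Step 4: insert 45 -> lo=[13, 22] hi=[27, 45] -> (len(lo)=2, len(hi)=2, max(lo)=22)
Step 5: insert 40 -> lo=[13, 22, 27] hi=[40, 45] -> (len(lo)=3, len(hi)=2, max(lo)=27)
Step 6: insert 44 -> lo=[13, 22, 27] hi=[40, 44, 45] -> (len(lo)=3, len(hi)=3, max(lo)=27)
Step 7: insert 45 -> lo=[13, 22, 27, 40] hi=[44, 45, 45] -> (len(lo)=4, len(hi)=3, max(lo)=40)
Step 8: insert 12 -> lo=[12, 13, 22, 27] hi=[40, 44, 45, 45] -> (len(lo)=4, len(hi)=4, max(lo)=27)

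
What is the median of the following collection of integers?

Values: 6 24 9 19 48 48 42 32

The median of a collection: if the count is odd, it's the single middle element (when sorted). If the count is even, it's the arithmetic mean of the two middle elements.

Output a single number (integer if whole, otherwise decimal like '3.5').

Answer: 28

Derivation:
Step 1: insert 6 -> lo=[6] (size 1, max 6) hi=[] (size 0) -> median=6
Step 2: insert 24 -> lo=[6] (size 1, max 6) hi=[24] (size 1, min 24) -> median=15
Step 3: insert 9 -> lo=[6, 9] (size 2, max 9) hi=[24] (size 1, min 24) -> median=9
Step 4: insert 19 -> lo=[6, 9] (size 2, max 9) hi=[19, 24] (size 2, min 19) -> median=14
Step 5: insert 48 -> lo=[6, 9, 19] (size 3, max 19) hi=[24, 48] (size 2, min 24) -> median=19
Step 6: insert 48 -> lo=[6, 9, 19] (size 3, max 19) hi=[24, 48, 48] (size 3, min 24) -> median=21.5
Step 7: insert 42 -> lo=[6, 9, 19, 24] (size 4, max 24) hi=[42, 48, 48] (size 3, min 42) -> median=24
Step 8: insert 32 -> lo=[6, 9, 19, 24] (size 4, max 24) hi=[32, 42, 48, 48] (size 4, min 32) -> median=28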